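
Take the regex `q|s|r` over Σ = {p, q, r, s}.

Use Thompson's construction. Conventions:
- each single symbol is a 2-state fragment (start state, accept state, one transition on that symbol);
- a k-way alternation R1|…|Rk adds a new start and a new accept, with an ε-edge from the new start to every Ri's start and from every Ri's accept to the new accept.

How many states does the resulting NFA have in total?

Building bottom-up:
Each of the 3 symbol leaves contributes a 2-state fragment.
  q|s|r — 8 states

8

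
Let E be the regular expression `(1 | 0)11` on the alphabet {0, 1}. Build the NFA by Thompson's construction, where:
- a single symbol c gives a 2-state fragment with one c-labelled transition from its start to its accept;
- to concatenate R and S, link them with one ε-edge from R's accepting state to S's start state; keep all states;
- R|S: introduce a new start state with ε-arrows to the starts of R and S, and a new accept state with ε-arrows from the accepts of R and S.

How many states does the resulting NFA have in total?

Recursing over subexpressions:
Each of the 4 symbol leaves contributes a 2-state fragment.
  1 | 0 = 6 states
  (1 | 0)11 = 10 states

10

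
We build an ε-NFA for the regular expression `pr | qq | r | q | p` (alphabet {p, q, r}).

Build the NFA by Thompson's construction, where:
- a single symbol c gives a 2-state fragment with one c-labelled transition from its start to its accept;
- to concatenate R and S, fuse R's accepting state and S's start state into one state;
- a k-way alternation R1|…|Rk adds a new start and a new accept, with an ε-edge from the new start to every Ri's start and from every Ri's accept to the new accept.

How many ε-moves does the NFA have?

10

Per subexpression:
Each of the 7 symbol leaves contributes 0 ε-transitions.
  pr : 0 ε-transitions
  qq : 0 ε-transitions
  pr | qq | r | q | p : 10 ε-transitions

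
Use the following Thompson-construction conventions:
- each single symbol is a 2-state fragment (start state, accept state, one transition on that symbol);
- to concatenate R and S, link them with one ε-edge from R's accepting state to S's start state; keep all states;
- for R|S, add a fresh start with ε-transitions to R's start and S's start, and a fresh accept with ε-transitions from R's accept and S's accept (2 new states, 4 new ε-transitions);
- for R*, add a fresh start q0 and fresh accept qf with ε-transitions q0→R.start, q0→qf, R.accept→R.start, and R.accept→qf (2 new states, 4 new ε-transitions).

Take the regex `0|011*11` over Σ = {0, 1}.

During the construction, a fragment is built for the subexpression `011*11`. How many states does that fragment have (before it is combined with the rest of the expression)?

12

Fragment for `011*11`:
Each of the 5 symbol leaves contributes a 2-state fragment.
  1* : 4 states
  011*11 : 12 states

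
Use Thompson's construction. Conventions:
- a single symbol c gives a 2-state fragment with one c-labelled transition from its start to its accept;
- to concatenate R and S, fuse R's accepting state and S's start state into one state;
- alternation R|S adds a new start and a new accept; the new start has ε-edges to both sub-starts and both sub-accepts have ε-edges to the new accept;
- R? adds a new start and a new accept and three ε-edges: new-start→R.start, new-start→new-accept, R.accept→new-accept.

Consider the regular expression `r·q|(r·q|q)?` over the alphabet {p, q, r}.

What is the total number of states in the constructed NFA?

By structural recursion:
Each of the 5 symbol leaves contributes a 2-state fragment.
  r·q : 3 states
  r·q : 3 states
  r·q|q : 7 states
  (r·q|q)? : 9 states
  r·q|(r·q|q)? : 14 states

14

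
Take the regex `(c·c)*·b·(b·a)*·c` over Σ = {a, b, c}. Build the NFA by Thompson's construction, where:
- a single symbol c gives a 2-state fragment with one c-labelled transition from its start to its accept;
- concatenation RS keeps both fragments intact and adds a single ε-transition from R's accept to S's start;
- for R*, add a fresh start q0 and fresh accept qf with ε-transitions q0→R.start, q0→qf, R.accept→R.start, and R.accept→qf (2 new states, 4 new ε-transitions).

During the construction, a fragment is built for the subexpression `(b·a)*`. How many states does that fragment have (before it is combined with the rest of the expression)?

Fragment for `(b·a)*`:
Each of the 2 symbol leaves contributes a 2-state fragment.
  b·a → 4 states
  (b·a)* → 6 states

6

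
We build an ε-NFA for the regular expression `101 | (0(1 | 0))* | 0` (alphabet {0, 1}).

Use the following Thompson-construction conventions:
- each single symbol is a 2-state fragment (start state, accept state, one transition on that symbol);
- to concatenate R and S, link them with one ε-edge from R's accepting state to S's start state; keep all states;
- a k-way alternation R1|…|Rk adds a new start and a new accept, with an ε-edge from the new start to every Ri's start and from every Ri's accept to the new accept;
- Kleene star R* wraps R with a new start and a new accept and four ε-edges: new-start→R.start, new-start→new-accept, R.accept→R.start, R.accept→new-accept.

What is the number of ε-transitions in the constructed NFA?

17

Bottom-up over the parse tree:
Each of the 7 symbol leaves contributes 0 ε-transitions.
  101 : 2 ε-transitions
  1 | 0 : 4 ε-transitions
  0(1 | 0) : 5 ε-transitions
  (0(1 | 0))* : 9 ε-transitions
  101 | (0(1 | 0))* | 0 : 17 ε-transitions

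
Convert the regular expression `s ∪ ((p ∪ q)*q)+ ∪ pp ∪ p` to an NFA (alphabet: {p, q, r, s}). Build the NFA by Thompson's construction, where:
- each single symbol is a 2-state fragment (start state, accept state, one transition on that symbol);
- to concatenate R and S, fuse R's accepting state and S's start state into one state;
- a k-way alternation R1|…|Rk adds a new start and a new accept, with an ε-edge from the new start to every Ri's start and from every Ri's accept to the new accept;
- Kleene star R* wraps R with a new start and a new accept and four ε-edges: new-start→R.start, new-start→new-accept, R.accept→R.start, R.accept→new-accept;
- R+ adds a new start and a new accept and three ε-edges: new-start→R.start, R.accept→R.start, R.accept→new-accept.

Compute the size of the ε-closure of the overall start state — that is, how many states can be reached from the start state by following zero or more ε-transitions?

10

Work bottom-up. For each fragment F, track |ε-closure(F.start)| and whether F's accept lies in that closure (i.e. whether F accepts ε). A single-symbol fragment has closure size 1 and does not accept ε.
  p ∪ q → |ε-closure| = 1 + 1 + 1 = 3 (the new accept is not ε-reachable since no branch accepts ε)
  (p ∪ q)* → the star's fresh start ε-reaches both the body's start and the fresh accept: |ε-closure| = 2 + 3 = 5
  (p ∪ q)*q → the left operand accepts ε, so the closure extends into the next operand (the shared merged state is already counted); |ε-closure| = 5 + (1−1) = 5
  ((p ∪ q)*q)+ → new start ε-reaches only the body's start; the new accept needs a symbol first: |ε-closure| = 1 + 5 = 6
  pp → same as the first factor's closure: |ε-closure| = 1
  s ∪ ((p ∪ q)*q)+ ∪ pp ∪ p → |ε-closure| = 1 + 1 + 6 + 1 + 1 = 10 (the new accept is not ε-reachable since no branch accepts ε)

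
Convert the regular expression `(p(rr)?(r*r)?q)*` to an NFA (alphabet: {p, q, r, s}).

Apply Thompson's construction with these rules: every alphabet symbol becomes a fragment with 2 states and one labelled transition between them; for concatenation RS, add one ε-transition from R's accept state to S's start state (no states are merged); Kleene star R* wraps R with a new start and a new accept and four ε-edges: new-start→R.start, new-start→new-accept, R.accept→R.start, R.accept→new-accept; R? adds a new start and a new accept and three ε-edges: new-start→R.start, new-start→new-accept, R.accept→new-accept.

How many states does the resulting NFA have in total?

Building bottom-up:
Each of the 6 symbol leaves contributes a 2-state fragment.
  rr = 4 states
  (rr)? = 6 states
  r* = 4 states
  r*r = 6 states
  (r*r)? = 8 states
  p(rr)?(r*r)?q = 18 states
  (p(rr)?(r*r)?q)* = 20 states

20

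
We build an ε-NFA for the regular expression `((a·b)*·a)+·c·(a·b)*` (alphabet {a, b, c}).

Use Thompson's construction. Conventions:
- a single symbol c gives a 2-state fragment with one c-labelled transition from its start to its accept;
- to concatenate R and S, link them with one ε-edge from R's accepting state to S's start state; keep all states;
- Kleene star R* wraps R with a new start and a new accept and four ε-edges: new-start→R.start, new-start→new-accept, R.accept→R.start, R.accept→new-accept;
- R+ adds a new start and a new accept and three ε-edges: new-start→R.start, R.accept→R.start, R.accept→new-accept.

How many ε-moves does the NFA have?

Building bottom-up:
Each of the 6 symbol leaves contributes 0 ε-transitions.
  a·b — 1 ε-transition
  (a·b)* — 5 ε-transitions
  (a·b)*·a — 6 ε-transitions
  ((a·b)*·a)+ — 9 ε-transitions
  a·b — 1 ε-transition
  (a·b)* — 5 ε-transitions
  ((a·b)*·a)+·c·(a·b)* — 16 ε-transitions

16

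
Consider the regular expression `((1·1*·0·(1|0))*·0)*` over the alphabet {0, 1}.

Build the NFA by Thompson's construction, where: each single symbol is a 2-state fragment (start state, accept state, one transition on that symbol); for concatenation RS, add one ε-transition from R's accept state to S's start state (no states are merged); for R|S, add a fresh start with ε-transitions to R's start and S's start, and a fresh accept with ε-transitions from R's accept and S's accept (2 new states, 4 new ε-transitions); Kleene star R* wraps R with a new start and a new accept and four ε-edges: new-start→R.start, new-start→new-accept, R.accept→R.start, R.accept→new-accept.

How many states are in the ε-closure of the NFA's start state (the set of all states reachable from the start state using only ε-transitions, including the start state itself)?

6

Compute the ε-closure size of each fragment's start state recursively; a symbol fragment's start has no outgoing ε-edge, so its closure is just itself (size 1).
  1* → the star's fresh start ε-reaches both the body's start and the fresh accept: C = 2 + 1 = 3
  1|0 → new start ε-reaches every alternative's start; none of them accept ε, so the new accept is not reached: C = 1 + 1 + 1 = 3
  1·1*·0·(1|0) → same as the first factor's closure: C = 1
  (1·1*·0·(1|0))* → C = 1 (new start) + 1 (body) + 1 (new accept) = 3
  (1·1*·0·(1|0))*·0 → the left operand accepts ε, so the closure extends into the next operand (via the concat ε-link); C = 3 + 1 = 4
  ((1·1*·0·(1|0))*·0)* → new start has ε-edges to the inner start and to the new accept, so C = 2 + 4 = 6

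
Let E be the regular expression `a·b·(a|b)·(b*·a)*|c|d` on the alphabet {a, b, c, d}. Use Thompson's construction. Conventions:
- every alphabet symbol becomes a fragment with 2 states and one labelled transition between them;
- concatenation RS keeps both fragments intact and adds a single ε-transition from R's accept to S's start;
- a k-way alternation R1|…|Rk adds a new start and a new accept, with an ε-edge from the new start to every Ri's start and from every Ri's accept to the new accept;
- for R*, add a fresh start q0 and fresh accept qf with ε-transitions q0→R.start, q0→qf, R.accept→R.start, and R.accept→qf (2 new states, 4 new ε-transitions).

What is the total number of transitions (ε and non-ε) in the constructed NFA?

30

Bottom-up over the parse tree:
Each of the 8 symbol leaves contributes 1 transition (1 symbol, 0 ε).
  a|b : 6 transitions (2 symbol, 4 ε)
  b* : 5 transitions (1 symbol, 4 ε)
  b*·a : 7 transitions (2 symbol, 5 ε)
  (b*·a)* : 11 transitions (2 symbol, 9 ε)
  a·b·(a|b)·(b*·a)* : 22 transitions (6 symbol, 16 ε)
  a·b·(a|b)·(b*·a)*|c|d : 30 transitions (8 symbol, 22 ε)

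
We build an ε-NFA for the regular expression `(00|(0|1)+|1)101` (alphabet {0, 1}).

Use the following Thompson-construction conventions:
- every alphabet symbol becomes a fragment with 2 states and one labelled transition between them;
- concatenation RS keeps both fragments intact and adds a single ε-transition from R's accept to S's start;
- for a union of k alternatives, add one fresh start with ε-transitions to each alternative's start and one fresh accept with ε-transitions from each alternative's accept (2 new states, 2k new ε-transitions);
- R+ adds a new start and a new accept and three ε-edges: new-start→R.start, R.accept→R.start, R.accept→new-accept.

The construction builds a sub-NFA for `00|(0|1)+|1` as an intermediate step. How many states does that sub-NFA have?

Fragment for `00|(0|1)+|1`:
Each of the 5 symbol leaves contributes a 2-state fragment.
  00 : 4 states
  0|1 : 6 states
  (0|1)+ : 8 states
  00|(0|1)+|1 : 16 states

16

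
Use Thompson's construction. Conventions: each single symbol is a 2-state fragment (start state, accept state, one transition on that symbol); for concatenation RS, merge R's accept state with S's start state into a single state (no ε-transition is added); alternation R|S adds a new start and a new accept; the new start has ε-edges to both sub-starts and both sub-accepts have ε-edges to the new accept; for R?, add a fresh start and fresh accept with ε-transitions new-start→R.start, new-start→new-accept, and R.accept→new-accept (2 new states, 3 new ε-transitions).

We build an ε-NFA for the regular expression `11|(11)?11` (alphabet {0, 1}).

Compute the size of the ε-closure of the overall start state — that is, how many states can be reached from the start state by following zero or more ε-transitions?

5

Compute the ε-closure size of each fragment's start state recursively; a symbol fragment's start has no outgoing ε-edge, so its closure is just itself (size 1).
  11 — |ε-closure| equals the left operand's closure size = 1 (its accept is not ε-reachable, so the closure stops there)
  11 — |ε-closure| equals the left operand's closure size = 1 (its accept is not ε-reachable, so the closure stops there)
  (11)? — new start has ε-edges to the inner start and to the new accept, so |ε-closure| = 2 + 1 = 3
  (11)?11 — the left operand accepts ε, so the closure extends into the next operand (the shared merged state is already counted); |ε-closure| = 3 + (1−1) = 3
  11|(11)?11 — |ε-closure| = 1 + 1 + 3 = 5 (the new accept is not ε-reachable since no branch accepts ε)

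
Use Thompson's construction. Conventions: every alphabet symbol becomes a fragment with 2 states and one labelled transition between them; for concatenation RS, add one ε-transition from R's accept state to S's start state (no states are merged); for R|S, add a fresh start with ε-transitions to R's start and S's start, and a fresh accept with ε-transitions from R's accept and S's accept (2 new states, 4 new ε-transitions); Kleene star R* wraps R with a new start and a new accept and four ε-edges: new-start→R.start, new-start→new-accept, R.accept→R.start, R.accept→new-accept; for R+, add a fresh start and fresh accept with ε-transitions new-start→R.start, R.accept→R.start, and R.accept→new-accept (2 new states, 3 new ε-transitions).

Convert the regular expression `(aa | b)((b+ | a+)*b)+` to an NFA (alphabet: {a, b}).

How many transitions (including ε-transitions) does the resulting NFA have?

Recursing over subexpressions:
Each of the 6 symbol leaves contributes 1 transition (1 symbol, 0 ε).
  aa : 3 transitions (2 symbol, 1 ε)
  aa | b : 8 transitions (3 symbol, 5 ε)
  b+ : 4 transitions (1 symbol, 3 ε)
  a+ : 4 transitions (1 symbol, 3 ε)
  b+ | a+ : 12 transitions (2 symbol, 10 ε)
  (b+ | a+)* : 16 transitions (2 symbol, 14 ε)
  (b+ | a+)*b : 18 transitions (3 symbol, 15 ε)
  ((b+ | a+)*b)+ : 21 transitions (3 symbol, 18 ε)
  (aa | b)((b+ | a+)*b)+ : 30 transitions (6 symbol, 24 ε)

30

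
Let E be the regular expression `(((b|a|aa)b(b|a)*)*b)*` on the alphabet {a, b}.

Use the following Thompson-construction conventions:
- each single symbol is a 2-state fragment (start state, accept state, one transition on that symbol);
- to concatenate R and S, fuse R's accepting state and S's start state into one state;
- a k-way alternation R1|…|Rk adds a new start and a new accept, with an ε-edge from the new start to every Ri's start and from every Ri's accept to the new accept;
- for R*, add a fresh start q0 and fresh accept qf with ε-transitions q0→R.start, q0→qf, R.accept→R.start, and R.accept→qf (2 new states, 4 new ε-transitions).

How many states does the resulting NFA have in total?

22

Per subexpression:
Each of the 8 symbol leaves contributes a 2-state fragment.
  aa — 3 states
  b|a|aa — 9 states
  b|a — 6 states
  (b|a)* — 8 states
  (b|a|aa)b(b|a)* — 17 states
  ((b|a|aa)b(b|a)*)* — 19 states
  ((b|a|aa)b(b|a)*)*b — 20 states
  (((b|a|aa)b(b|a)*)*b)* — 22 states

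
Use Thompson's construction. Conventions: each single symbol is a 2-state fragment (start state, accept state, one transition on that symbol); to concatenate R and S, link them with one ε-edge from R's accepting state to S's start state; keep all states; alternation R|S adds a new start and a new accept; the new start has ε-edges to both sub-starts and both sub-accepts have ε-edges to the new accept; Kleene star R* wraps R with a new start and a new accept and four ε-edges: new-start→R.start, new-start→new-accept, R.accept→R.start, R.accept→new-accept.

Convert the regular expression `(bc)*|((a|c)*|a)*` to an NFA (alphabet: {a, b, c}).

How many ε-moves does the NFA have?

Recursing over subexpressions:
Each of the 5 symbol leaves contributes 0 ε-transitions.
  bc : 1 ε-transition
  (bc)* : 5 ε-transitions
  a|c : 4 ε-transitions
  (a|c)* : 8 ε-transitions
  (a|c)*|a : 12 ε-transitions
  ((a|c)*|a)* : 16 ε-transitions
  (bc)*|((a|c)*|a)* : 25 ε-transitions

25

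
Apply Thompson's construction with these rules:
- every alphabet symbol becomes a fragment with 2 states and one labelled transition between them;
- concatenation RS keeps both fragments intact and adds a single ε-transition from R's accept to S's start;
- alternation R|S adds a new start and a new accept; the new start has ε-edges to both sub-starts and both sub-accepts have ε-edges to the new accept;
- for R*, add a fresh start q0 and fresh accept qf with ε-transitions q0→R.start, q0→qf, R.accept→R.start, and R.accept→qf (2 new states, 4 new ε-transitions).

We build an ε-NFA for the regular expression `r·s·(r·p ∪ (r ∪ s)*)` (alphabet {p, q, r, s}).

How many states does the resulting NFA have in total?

18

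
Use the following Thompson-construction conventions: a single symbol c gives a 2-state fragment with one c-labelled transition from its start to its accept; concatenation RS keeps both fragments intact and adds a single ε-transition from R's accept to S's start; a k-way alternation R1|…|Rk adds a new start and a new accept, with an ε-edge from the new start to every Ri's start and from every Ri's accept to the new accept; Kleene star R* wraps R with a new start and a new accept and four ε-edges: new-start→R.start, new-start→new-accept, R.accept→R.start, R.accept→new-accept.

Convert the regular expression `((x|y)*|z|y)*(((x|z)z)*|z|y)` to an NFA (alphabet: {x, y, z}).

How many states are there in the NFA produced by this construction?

By structural recursion:
Each of the 9 symbol leaves contributes a 2-state fragment.
  x|y : 6 states
  (x|y)* : 8 states
  (x|y)*|z|y : 14 states
  ((x|y)*|z|y)* : 16 states
  x|z : 6 states
  (x|z)z : 8 states
  ((x|z)z)* : 10 states
  ((x|z)z)*|z|y : 16 states
  ((x|y)*|z|y)*(((x|z)z)*|z|y) : 32 states

32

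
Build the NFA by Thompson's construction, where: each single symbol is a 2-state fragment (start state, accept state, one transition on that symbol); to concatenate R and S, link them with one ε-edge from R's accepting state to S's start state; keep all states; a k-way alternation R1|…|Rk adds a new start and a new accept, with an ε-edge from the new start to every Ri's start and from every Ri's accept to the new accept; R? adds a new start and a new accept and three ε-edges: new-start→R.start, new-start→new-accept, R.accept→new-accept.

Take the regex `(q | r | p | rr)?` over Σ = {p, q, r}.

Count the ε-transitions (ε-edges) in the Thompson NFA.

12

Building bottom-up:
Each of the 5 symbol leaves contributes 0 ε-transitions.
  rr → 1 ε-transition
  q | r | p | rr → 9 ε-transitions
  (q | r | p | rr)? → 12 ε-transitions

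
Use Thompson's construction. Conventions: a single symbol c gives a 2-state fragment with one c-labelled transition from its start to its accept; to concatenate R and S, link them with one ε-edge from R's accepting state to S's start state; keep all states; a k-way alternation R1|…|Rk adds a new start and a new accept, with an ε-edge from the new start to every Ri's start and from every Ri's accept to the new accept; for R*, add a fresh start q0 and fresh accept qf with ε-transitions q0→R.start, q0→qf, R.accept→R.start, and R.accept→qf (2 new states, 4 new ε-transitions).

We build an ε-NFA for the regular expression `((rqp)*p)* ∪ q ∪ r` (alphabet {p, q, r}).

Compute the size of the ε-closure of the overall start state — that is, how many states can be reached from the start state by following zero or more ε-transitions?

Let C(F) = |ε-closure(F.start)| within fragment F, and note whether F accepts ε. Symbol fragments have C = 1 and do not accept ε. Then:
  rqp — same as the first factor's closure: |ε-closure| = 1
  (rqp)* — new start has ε-edges to the inner start and to the new accept, so |ε-closure| = 2 + 1 = 3
  (rqp)*p — the left operand accepts ε, so the closure extends into the next operand (via the concat ε-link); |ε-closure| = 3 + 1 = 4
  ((rqp)*p)* — the star's fresh start ε-reaches both the body's start and the fresh accept: |ε-closure| = 2 + 4 = 6
  ((rqp)*p)* ∪ q ∪ r — |ε-closure| = 1 (new start) + (6 + 1 + 1) + 1 (new accept, since some branch ε-reaches its own accept) = 10

10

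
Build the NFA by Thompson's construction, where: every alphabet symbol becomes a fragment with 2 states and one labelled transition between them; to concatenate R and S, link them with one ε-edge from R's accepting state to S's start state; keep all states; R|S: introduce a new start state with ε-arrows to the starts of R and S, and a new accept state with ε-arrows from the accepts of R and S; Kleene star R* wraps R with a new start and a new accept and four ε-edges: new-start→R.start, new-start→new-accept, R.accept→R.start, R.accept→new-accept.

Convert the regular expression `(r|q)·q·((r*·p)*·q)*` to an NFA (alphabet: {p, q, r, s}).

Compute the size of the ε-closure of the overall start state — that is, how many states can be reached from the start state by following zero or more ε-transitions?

Work bottom-up. For each fragment F, track |ε-closure(F.start)| and whether F's accept lies in that closure (i.e. whether F accepts ε). A single-symbol fragment has closure size 1 and does not accept ε.
  r|q → new start ε-reaches every alternative's start; none of them accept ε, so the new accept is not reached: C = 1 + 1 + 1 = 3
  r* → C = 1 (new start) + 1 (body) + 1 (new accept) = 3
  r*·p → C = 3 + 1 = 4 (closure spills across the concat boundary because the left factor accepts ε)
  (r*·p)* → the star's fresh start ε-reaches both the body's start and the fresh accept: C = 2 + 4 = 6
  (r*·p)*·q → C = 6 + 1 = 7 (closure spills across the concat boundary because the left factor accepts ε)
  ((r*·p)*·q)* → new start has ε-edges to the inner start and to the new accept, so C = 2 + 7 = 9
  (r|q)·q·((r*·p)*·q)* → same as the first factor's closure: C = 3

3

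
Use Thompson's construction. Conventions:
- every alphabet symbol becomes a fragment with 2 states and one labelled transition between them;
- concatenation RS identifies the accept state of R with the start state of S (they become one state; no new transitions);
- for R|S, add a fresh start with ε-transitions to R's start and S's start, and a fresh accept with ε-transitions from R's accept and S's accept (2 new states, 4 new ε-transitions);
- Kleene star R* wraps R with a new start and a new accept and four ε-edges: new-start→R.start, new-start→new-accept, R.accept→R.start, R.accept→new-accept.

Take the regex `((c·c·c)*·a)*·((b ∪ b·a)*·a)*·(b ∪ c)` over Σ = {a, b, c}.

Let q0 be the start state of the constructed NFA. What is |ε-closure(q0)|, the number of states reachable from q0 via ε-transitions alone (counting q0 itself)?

13

Let C(F) = |ε-closure(F.start)| within fragment F, and note whether F accepts ε. Symbol fragments have C = 1 and do not accept ε. Then:
  c·c·c : |closure| equals the left operand's closure size = 1 (its accept is not ε-reachable, so the closure stops there)
  (c·c·c)* : |closure| = 1 (new start) + 1 (body) + 1 (new accept) = 3
  (c·c·c)*·a : the left operand accepts ε, so the closure extends into the next operand (the shared merged state is already counted); |closure| = 3 + (1−1) = 3
  ((c·c·c)*·a)* : the star's fresh start ε-reaches both the body's start and the fresh accept: |closure| = 2 + 3 = 5
  b·a : |closure| equals the left operand's closure size = 1 (its accept is not ε-reachable, so the closure stops there)
  b ∪ b·a : |closure| = 1 + 1 + 1 = 3 (the new accept is not ε-reachable since no branch accepts ε)
  (b ∪ b·a)* : |closure| = 1 (new start) + 3 (body) + 1 (new accept) = 5
  (b ∪ b·a)*·a : the left operand accepts ε, so the closure extends into the next operand (the shared merged state is already counted); |closure| = 5 + (1−1) = 5
  ((b ∪ b·a)*·a)* : the star's fresh start ε-reaches both the body's start and the fresh accept: |closure| = 2 + 5 = 7
  b ∪ c : new start ε-reaches every alternative's start; none of them accept ε, so the new accept is not reached: |closure| = 1 + 1 + 1 = 3
  ((c·c·c)*·a)*·((b ∪ b·a)*·a)*·(b ∪ c) : |closure| = 5 + (7−1) + (3−1) = 13 (closure spills across the concat boundary because the left factor accepts ε)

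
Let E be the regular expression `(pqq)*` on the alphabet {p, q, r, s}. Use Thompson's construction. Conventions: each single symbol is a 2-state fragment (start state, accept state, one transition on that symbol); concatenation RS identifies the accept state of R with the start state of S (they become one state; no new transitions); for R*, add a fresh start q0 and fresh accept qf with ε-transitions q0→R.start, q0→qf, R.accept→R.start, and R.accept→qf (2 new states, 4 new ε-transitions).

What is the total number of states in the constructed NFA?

Per subexpression:
Each of the 3 symbol leaves contributes a 2-state fragment.
  pqq : 4 states
  (pqq)* : 6 states

6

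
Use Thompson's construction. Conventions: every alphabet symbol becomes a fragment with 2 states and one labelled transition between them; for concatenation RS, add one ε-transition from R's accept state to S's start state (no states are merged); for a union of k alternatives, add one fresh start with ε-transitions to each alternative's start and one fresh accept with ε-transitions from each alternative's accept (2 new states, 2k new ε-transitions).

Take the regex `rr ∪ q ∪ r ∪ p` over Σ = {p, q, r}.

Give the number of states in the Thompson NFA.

Building bottom-up:
Each of the 5 symbol leaves contributes a 2-state fragment.
  rr → 4 states
  rr ∪ q ∪ r ∪ p → 12 states

12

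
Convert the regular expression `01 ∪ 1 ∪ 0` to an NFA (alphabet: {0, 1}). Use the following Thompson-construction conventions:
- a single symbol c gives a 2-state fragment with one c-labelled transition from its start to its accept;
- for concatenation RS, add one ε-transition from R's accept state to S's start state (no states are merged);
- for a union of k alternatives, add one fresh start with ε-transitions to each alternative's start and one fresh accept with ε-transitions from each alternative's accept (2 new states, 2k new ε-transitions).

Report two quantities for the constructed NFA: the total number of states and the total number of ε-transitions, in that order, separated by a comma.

10, 7

Building bottom-up:
Each of the 4 symbol leaves contributes 2 states and 0 ε-transitions.
  01 → 4 states, 1 ε-transition
  01 ∪ 1 ∪ 0 → 10 states, 7 ε-transitions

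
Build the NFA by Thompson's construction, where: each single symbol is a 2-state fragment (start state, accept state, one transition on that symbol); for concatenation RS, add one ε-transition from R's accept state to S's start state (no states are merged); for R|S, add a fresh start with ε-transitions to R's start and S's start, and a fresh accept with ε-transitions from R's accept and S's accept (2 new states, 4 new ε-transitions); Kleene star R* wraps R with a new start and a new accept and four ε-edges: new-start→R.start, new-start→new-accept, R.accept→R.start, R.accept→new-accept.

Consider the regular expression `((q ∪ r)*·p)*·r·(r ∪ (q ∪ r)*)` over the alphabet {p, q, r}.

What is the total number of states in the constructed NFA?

26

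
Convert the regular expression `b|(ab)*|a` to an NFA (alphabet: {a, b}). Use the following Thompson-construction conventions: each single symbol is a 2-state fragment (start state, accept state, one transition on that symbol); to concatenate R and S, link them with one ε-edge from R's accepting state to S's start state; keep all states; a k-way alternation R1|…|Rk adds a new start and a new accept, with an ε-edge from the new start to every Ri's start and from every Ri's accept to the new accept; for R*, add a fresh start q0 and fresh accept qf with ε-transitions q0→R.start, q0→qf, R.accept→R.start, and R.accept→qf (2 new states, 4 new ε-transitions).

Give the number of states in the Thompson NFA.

Per subexpression:
Each of the 4 symbol leaves contributes a 2-state fragment.
  ab — 4 states
  (ab)* — 6 states
  b|(ab)*|a — 12 states

12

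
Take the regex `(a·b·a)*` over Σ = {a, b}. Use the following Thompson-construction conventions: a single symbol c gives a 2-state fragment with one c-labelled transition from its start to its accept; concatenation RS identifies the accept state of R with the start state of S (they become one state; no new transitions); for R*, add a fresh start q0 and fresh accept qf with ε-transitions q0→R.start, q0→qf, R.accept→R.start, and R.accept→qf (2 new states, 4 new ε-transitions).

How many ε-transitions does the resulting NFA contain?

4

By structural recursion:
Each of the 3 symbol leaves contributes 0 ε-transitions.
  a·b·a : 0 ε-transitions
  (a·b·a)* : 4 ε-transitions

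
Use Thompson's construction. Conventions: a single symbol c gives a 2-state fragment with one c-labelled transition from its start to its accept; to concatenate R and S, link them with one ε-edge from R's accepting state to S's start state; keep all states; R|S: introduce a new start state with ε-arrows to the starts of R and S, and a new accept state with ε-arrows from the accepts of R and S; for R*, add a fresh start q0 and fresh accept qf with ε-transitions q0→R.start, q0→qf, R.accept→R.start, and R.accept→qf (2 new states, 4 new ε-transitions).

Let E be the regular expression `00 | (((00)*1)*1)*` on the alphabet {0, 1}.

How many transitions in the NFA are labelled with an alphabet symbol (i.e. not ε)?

6

By structural recursion:
Each of the 6 symbol leaves contributes exactly 1 symbol transition.
  00 : 2 symbol transitions
  00 : 2 symbol transitions
  (00)* : 2 symbol transitions
  (00)*1 : 3 symbol transitions
  ((00)*1)* : 3 symbol transitions
  ((00)*1)*1 : 4 symbol transitions
  (((00)*1)*1)* : 4 symbol transitions
  00 | (((00)*1)*1)* : 6 symbol transitions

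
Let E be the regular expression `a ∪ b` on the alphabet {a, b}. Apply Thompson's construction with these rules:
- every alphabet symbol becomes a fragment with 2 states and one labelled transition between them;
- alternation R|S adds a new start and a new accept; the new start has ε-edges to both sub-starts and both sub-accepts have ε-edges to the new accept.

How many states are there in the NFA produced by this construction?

Per subexpression:
Each of the 2 symbol leaves contributes a 2-state fragment.
  a ∪ b = 6 states

6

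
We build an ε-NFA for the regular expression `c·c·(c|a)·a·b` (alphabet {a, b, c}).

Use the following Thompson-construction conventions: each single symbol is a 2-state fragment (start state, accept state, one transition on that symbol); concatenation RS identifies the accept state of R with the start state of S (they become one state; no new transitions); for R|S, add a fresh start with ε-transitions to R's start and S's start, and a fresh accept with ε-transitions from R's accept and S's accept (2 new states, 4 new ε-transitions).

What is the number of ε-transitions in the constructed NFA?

Bottom-up over the parse tree:
Each of the 6 symbol leaves contributes 0 ε-transitions.
  c|a → 4 ε-transitions
  c·c·(c|a)·a·b → 4 ε-transitions

4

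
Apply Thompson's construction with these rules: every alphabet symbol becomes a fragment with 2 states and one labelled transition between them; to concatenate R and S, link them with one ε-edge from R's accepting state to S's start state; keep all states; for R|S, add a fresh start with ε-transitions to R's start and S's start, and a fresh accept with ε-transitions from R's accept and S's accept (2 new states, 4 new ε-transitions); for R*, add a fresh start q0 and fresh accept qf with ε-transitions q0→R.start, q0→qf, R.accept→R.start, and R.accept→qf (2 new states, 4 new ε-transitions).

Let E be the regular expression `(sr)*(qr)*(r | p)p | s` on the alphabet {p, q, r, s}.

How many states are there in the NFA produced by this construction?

24

Bottom-up over the parse tree:
Each of the 8 symbol leaves contributes a 2-state fragment.
  sr — 4 states
  (sr)* — 6 states
  qr — 4 states
  (qr)* — 6 states
  r | p — 6 states
  (sr)*(qr)*(r | p)p — 20 states
  (sr)*(qr)*(r | p)p | s — 24 states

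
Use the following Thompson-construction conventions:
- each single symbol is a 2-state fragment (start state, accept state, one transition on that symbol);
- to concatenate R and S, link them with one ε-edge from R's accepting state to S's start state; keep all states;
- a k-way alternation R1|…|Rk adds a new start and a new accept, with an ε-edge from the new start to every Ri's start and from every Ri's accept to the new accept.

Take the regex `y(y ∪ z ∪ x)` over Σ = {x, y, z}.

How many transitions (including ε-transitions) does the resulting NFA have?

Recursing over subexpressions:
Each of the 4 symbol leaves contributes 1 transition (1 symbol, 0 ε).
  y ∪ z ∪ x : 9 transitions (3 symbol, 6 ε)
  y(y ∪ z ∪ x) : 11 transitions (4 symbol, 7 ε)

11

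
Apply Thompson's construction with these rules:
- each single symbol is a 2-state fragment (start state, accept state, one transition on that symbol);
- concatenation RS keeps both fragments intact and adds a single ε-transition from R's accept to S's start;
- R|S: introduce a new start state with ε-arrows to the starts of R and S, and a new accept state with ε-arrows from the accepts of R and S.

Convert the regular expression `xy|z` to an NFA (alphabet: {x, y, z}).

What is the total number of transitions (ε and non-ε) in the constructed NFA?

8

Bottom-up over the parse tree:
Each of the 3 symbol leaves contributes 1 transition (1 symbol, 0 ε).
  xy → 3 transitions (2 symbol, 1 ε)
  xy|z → 8 transitions (3 symbol, 5 ε)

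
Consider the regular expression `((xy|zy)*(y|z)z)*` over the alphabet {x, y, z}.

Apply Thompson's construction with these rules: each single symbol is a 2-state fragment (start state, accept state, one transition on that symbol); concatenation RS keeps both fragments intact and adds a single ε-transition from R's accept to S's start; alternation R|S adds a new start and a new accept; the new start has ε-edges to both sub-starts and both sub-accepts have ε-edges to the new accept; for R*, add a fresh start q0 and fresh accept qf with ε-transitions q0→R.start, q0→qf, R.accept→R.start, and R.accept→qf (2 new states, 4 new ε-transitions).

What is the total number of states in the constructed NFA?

22

Per subexpression:
Each of the 7 symbol leaves contributes a 2-state fragment.
  xy → 4 states
  zy → 4 states
  xy|zy → 10 states
  (xy|zy)* → 12 states
  y|z → 6 states
  (xy|zy)*(y|z)z → 20 states
  ((xy|zy)*(y|z)z)* → 22 states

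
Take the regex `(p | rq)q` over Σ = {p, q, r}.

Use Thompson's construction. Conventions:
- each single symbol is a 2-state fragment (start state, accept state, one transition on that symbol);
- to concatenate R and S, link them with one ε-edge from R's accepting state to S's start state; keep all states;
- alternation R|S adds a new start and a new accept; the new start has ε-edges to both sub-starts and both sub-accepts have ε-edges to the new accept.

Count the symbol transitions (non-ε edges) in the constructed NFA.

Recursing over subexpressions:
Each of the 4 symbol leaves contributes exactly 1 symbol transition.
  rq = 2 symbol transitions
  p | rq = 3 symbol transitions
  (p | rq)q = 4 symbol transitions

4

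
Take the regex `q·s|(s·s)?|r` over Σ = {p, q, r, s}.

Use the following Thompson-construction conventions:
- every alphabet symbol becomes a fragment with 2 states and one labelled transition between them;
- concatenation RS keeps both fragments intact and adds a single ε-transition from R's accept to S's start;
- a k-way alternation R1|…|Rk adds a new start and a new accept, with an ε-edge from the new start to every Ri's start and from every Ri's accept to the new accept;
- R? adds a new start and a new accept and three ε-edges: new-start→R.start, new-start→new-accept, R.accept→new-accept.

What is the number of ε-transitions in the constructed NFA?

Bottom-up over the parse tree:
Each of the 5 symbol leaves contributes 0 ε-transitions.
  q·s — 1 ε-transition
  s·s — 1 ε-transition
  (s·s)? — 4 ε-transitions
  q·s|(s·s)?|r — 11 ε-transitions

11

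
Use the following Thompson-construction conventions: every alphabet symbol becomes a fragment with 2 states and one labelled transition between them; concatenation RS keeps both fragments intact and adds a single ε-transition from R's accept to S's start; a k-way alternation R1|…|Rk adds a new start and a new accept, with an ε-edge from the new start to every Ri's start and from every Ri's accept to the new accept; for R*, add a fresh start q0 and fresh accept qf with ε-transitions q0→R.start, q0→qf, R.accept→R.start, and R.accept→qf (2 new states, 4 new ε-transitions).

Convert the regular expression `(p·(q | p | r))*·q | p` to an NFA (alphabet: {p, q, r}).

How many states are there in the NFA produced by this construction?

Recursing over subexpressions:
Each of the 6 symbol leaves contributes a 2-state fragment.
  q | p | r — 8 states
  p·(q | p | r) — 10 states
  (p·(q | p | r))* — 12 states
  (p·(q | p | r))*·q — 14 states
  (p·(q | p | r))*·q | p — 18 states

18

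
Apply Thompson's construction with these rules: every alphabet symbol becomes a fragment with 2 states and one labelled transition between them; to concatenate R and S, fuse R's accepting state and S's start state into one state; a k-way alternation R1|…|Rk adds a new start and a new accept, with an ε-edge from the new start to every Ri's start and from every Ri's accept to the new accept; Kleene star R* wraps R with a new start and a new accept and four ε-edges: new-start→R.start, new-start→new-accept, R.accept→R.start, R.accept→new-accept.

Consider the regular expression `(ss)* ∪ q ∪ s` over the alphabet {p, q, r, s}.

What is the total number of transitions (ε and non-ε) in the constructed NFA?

14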